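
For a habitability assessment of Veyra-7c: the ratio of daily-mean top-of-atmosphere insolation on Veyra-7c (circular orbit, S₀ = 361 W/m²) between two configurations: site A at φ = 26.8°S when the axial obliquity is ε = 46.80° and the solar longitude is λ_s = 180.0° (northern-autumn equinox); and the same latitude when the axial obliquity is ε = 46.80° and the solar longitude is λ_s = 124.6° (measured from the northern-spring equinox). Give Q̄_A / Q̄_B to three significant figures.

Q̄_A / Q̄_B ≈ 2.62

— Configuration A (φ=-26.8°):
Solar declination: sin δ = sin ε · sin λ_s = sin 46.80° × sin 180.0° = 0.00000, so δ = +0.000°.
cos H₀ = −tan(-26.8°) tan(+0.000°) = 0.0000, H₀ = 1.5708 rad.
Bracket: H₀ sin φ sin δ + cos φ cos δ sin H₀ = 1.5708×-0.45088×0.00000 + 0.89259×1.00000×1.00000 = -0.000000 + 0.892590 = 0.892590.
Q̄ = (S₀/π) × [bracket] = (361/π) × 0.892590 = 102.57 W/m².
— Configuration B (φ=-26.8°):
Solar declination: sin δ = sin ε · sin λ_s = sin 46.80° × sin 124.6° = 0.60004, so δ = +36.873°.
cos H₀ = −tan(-26.8°) tan(+36.873°) = 0.3789, H₀ = 1.1822 rad.
Bracket: H₀ sin φ sin δ + cos φ cos δ sin H₀ = 1.1822×-0.45088×0.60004 + 0.89259×0.79997×0.92544 = -0.319840 + 0.660806 = 0.340966.
Q̄ = (S₀/π) × [bracket] = (361/π) × 0.340966 = 39.180 W/m².
Ratio Q̄_A / Q̄_B = 102.57 / 39.180 = 2.618.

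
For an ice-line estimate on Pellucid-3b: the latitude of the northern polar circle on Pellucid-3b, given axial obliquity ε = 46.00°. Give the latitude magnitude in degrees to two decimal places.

The polar circle is the lowest latitude that experiences at least one full rotation of continuous daylight at the northern-summer solstice; it lies at |ϕ| = 90° − ε = 90° − 46.00° = 44.00°.

44.00°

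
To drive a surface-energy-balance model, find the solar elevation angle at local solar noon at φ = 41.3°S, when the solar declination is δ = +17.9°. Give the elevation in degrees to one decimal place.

At local noon the hour angle is zero, so the zenith angle equals |φ − δ| = |-41.3° − (+17.900°)| = 59.200°.
Elevation = 90° − 59.200° = 30.8°.

30.8°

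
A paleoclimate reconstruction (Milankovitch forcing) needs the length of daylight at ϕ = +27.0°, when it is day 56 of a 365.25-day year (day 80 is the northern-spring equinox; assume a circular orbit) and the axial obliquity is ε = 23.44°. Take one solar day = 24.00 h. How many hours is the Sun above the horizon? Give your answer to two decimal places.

Solar longitude: L_s = 360° × (56 − 80)/365.25 = -23.655°, i.e. -23.655° + 360° = 336.345°.
sin δ = sin 23.44° × sin 336.345° = -0.15960, so δ = -9.184°.
cos h₀ = −tan ϕ · tan δ = −tan(+27.0°) × tan(-9.184°) = 0.0824, so h₀ = 1.4883 rad = 85.27°.
Daylight = 2h₀/(2π) × 24.00 h = (1.4883/π) × 24.00 = 11.37 h.

11.37 h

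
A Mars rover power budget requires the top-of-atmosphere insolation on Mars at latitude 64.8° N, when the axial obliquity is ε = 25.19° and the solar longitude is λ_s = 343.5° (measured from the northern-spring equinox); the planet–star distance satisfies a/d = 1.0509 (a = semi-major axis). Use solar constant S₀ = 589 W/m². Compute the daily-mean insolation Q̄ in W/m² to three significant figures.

Q̄ ≈ 54.9 W/m²

Solar declination: sin δ = sin ε · sin λ_s = sin 25.19° × sin 343.5° = -0.12088, so δ = -6.943°.
cos H₀ = −tan(+64.8°) tan(-6.943°) = 0.2588, H₀ = 1.3090 rad.
Bracket: H₀ sin φ sin δ + cos φ cos δ sin H₀ = 1.3090×0.90483×-0.12088 + 0.42578×0.99267×0.96593 = -0.143173 + 0.408259 = 0.265086.
Inverse-square distance factor (a/d)² = 1.0509² = 1.104391.
Q̄ = (S₀/π) × 1.104391 × [bracket] = (589/π) × 1.104391 × 0.265086 = 54.89 W/m².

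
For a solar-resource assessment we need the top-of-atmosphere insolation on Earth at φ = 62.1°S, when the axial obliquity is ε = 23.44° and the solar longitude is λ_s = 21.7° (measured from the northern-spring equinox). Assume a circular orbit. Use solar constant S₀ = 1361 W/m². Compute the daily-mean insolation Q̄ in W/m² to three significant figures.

Q̄ ≈ 120 W/m²

Solar declination: sin δ = sin ε · sin λ_s = sin 23.44° × sin 21.7° = 0.14708, so δ = +8.458°.
cos H₀ = −tan(-62.1°) tan(+8.458°) = 0.2808, H₀ = 1.2861 rad.
Bracket: H₀ sin φ sin δ + cos φ cos δ sin H₀ = 1.2861×-0.88377×0.14708 + 0.46793×0.98912×0.95975 = -0.167174 + 0.444210 = 0.277036.
Q̄ = (S₀/π) × [bracket] = (1361/π) × 0.277036 = 120.0 W/m².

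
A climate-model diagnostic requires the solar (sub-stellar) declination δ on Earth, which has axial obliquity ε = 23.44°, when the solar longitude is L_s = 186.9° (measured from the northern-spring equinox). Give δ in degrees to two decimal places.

sin δ = sin ε · sin L_s = sin 23.44° × sin 186.9° = -0.047789.
δ = arcsin(-0.047789) = -2.74°.

δ = -2.74°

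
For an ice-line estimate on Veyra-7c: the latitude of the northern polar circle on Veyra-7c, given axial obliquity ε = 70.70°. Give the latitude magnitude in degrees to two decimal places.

The polar circle is the lowest latitude that experiences at least one full rotation of continuous daylight at the northern-summer solstice; it lies at |ϕ| = 90° − ε = 90° − 70.70° = 19.30°.

19.30°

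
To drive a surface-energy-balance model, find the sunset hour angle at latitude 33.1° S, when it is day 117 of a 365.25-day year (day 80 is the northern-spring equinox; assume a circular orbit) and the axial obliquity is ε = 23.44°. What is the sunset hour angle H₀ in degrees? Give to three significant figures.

H₀ = 80.9°

Solar longitude: λ_s = 360° × (117 − 80)/365.25 = 36.468°.
sin δ = sin 23.44° × sin 36.468° = 0.23644, so δ = +13.676°.
cos H₀ = −tan φ · tan δ = −tan(-33.1°) × tan(+13.676°) = 0.1586, so H₀ = 1.4115 rad = 80.87°.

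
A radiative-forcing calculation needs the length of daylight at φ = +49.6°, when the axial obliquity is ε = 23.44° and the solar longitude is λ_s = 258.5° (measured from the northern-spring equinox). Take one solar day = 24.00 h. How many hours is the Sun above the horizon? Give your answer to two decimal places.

8.02 h

Solar declination: sin δ = sin ε · sin λ_s = sin 23.44° × sin 258.5° = -0.38980, so δ = -22.942°.
cos H₀ = −tan φ · tan δ = −tan(+49.6°) × tan(-22.942°) = 0.4974, so H₀ = 1.0502 rad = 60.17°.
Daylight = 2H₀/(2π) × 24.00 h = (1.0502/π) × 24.00 = 8.02 h.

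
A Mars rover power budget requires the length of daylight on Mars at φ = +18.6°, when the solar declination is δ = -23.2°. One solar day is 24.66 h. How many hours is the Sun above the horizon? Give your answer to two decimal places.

cos H₀ = −tan φ · tan δ = −tan(+18.6°) × tan(-23.200°) = 0.1442, so H₀ = 1.4261 rad = 81.71°.
Daylight = 2H₀/(2π) × 24.66 h = (1.4261/π) × 24.66 = 11.19 h.

11.19 h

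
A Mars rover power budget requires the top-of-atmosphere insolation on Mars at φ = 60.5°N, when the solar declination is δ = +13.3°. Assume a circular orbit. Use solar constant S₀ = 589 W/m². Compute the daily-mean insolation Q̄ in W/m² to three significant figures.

Q̄ ≈ 157 W/m²

cos H₀ = −tan(+60.5°) tan(+13.300°) = -0.4178, H₀ = 2.0018 rad.
Bracket: H₀ sin φ sin δ + cos φ cos δ sin H₀ = 2.0018×0.87036×0.23005 + 0.49242×0.97318×0.90853 = 0.400813 + 0.435380 = 0.836193.
Q̄ = (S₀/π) × [bracket] = (589/π) × 0.836193 = 156.8 W/m².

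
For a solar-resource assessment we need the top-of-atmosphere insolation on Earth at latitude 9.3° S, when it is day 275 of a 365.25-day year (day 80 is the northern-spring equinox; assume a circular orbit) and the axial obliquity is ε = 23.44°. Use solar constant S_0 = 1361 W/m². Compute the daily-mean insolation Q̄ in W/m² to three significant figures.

Solar longitude: L_s = 360° × (275 − 80)/365.25 = 192.197°.
sin δ = sin 23.44° × sin 192.197° = -0.08404, so δ = -4.821°.
cos h₀ = −tan(-9.3°) tan(-4.821°) = -0.0138, h₀ = 1.5846 rad.
Bracket: h₀ sin ϕ sin δ + cos ϕ cos δ sin h₀ = 1.5846×-0.16160×-0.08404 + 0.98686×0.99646×0.99990 = 0.021520 + 0.983268 = 1.004788.
Q̄ = (S_0/π) × [bracket] = (1361/π) × 1.004788 = 435.3 W/m².

Q̄ ≈ 435 W/m²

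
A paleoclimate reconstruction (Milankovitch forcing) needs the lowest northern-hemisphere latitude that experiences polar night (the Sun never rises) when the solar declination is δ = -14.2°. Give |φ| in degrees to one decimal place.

|φ| = 75.8°

Polar night requires cos H₀ = −tan φ tan δ ≥ 1, i.e. tan φ tan δ ≤ −1.
The boundary is |tan φ| · |tan δ| = 1, so |φ| = 90° − |δ| = 90° − 14.2° = 75.8° in the northern hemisphere.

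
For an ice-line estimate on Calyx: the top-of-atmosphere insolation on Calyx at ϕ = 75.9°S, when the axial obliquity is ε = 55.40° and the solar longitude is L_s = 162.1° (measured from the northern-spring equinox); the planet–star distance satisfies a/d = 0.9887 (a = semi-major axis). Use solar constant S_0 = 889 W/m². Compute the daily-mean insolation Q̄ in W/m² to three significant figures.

Q̄ ≈ 0.00 W/m²

Solar declination: sin δ = sin ε · sin L_s = sin 55.40° × sin 162.1° = 0.25300, so δ = +14.655°.
cos h₀ = −tan(-75.9°) tan(+14.655°) = 1.0411 ≥ 1 ⇒ polar night, h₀ = 0 and Q̄ = 0.
Inverse-square distance factor (a/d)² = 0.9887² = 0.977528.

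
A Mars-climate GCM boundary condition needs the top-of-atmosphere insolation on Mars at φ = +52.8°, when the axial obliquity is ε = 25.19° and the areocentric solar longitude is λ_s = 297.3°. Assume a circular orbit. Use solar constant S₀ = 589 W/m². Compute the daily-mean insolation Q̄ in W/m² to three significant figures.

Q̄ ≈ 31.8 W/m²

sin δ = sin 25.19° × sin 297.3° = -0.37821, so δ = -22.223°.
cos H₀ = −tan(+52.8°) tan(-22.223°) = 0.5383, H₀ = 1.0024 rad.
Bracket: H₀ sin φ sin δ + cos φ cos δ sin H₀ = 1.0024×0.79653×-0.37821 + 0.60460×0.92572×0.84278 = -0.301979 + 0.471696 = 0.169717.
Q̄ = (S₀/π) × [bracket] = (589/π) × 0.169717 = 31.82 W/m².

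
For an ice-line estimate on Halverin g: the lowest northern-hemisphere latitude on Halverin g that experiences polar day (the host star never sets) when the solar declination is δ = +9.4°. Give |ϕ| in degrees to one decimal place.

Polar day requires cos h₀ = −tan ϕ tan δ ≤ −1, i.e. tan ϕ tan δ ≥ 1.
The boundary is |tan ϕ| · |tan δ| = 1, so |ϕ| = 90° − |δ| = 90° − 9.4° = 80.6° in the northern hemisphere.

|ϕ| = 80.6°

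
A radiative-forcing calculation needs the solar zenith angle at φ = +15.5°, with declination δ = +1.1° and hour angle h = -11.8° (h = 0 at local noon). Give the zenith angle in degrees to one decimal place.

θ_z = 18.5°

cos θ_z = sin φ sin δ + cos φ cos δ cos h = 0.005130 + 0.943093 = 0.948223.
θ_z = arccos(0.948223) = 18.5°.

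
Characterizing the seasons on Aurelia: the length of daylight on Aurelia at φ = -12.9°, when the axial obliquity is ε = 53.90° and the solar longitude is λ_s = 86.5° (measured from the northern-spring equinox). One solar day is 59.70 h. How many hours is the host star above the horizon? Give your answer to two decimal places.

23.81 h

Solar declination: sin δ = sin ε · sin λ_s = sin 53.90° × sin 86.5° = 0.80648, so δ = +53.754°.
cos H₀ = −tan φ · tan δ = −tan(-12.9°) × tan(+53.754°) = 0.3124, so H₀ = 1.2531 rad = 71.80°.
Daylight = 2H₀/(2π) × 59.70 h = (1.2531/π) × 59.70 = 23.81 h.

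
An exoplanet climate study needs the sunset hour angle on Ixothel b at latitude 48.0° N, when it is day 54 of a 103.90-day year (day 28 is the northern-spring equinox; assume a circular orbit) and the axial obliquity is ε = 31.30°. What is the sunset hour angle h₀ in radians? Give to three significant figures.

Solar longitude: L_s = 360° × (54 − 28)/103.90 = 90.087°.
sin δ = sin 31.30° × sin 90.087° = 0.51952, so δ = +31.300°.
cos h₀ = −tan ϕ · tan δ = −tan(+48.0°) × tan(+31.300°) = -0.6753, so h₀ = 2.3121 rad = 132.47°.

h₀ = 2.31 rad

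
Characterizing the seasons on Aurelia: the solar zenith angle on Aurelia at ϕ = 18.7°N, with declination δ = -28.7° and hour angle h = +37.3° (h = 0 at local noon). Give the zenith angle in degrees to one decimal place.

cos θ_z = sin ϕ sin δ + cos ϕ cos δ cos h = -0.153966 + 0.660913 = 0.506947.
θ_z = arccos(0.506947) = 59.5°.

θ_z = 59.5°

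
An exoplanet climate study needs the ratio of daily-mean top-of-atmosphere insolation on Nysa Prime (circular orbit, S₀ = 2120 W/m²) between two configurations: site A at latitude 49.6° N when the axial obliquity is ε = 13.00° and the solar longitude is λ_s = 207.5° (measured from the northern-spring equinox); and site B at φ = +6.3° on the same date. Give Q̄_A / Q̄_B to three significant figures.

— Configuration A (φ=+49.6°):
Solar declination: sin δ = sin ε · sin λ_s = sin 13.00° × sin 207.5° = -0.10387, so δ = -5.962°.
cos H₀ = −tan(+49.6°) tan(-5.962°) = 0.1227, H₀ = 1.4478 rad.
Bracket: H₀ sin φ sin δ + cos φ cos δ sin H₀ = 1.4478×0.76154×-0.10387 + 0.64812×0.99459×0.99244 = -0.114523 + 0.639740 = 0.525217.
Q̄ = (S₀/π) × [bracket] = (2120/π) × 0.525217 = 354.43 W/m².
— Configuration B (φ=+6.3°):
cos H₀ = −tan(+6.3°) tan(-5.962°) = 0.0115, H₀ = 1.5593 rad.
Bracket: H₀ sin φ sin δ + cos φ cos δ sin H₀ = 1.5593×0.10973×-0.10387 + 0.99396×0.99459×0.99993 = -0.017772 + 0.988513 = 0.970741.
Q̄ = (S₀/π) × [bracket] = (2120/π) × 0.970741 = 655.07 W/m².
Ratio Q̄_A / Q̄_B = 354.43 / 655.07 = 0.5411.

Q̄_A / Q̄_B ≈ 0.541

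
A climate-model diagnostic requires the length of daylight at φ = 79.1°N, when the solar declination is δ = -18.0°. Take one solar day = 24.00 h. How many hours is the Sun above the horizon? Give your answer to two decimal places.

0.00 h

cos H₀ = −tan φ · tan δ = 1.6873 ≥ 1, so the Sun never rises (polar night) and H₀ = 0.
Daylight = 2H₀/(2π) × 24.00 h = (0.0000/π) × 24.00 = 0.00 h.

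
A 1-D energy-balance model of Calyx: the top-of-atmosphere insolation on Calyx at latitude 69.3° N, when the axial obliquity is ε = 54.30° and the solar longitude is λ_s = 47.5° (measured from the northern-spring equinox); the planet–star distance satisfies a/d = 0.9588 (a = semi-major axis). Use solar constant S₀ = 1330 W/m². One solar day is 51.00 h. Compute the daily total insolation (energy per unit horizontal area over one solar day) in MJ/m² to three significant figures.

Solar declination: sin δ = sin ε · sin λ_s = sin 54.30° × sin 47.5° = 0.59873, so δ = +36.779°.
cos H₀ = −tan(+69.3°) tan(+36.779°) = -1.9783 ≤ −1 ⇒ polar day, H₀ = π.
Bracket: H₀ sin φ sin δ + cos φ cos δ sin H₀ = 3.1416×0.93544×0.59873 + 0.35347×0.80095×0.00000 = 1.759535 + 0.000000 = 1.759535.
Inverse-square distance factor (a/d)² = 0.9588² = 0.919297.
Q̄ = (S₀/π) × 0.919297 × [bracket] = (1330/π) × 0.919297 × 1.759535 = 684.79 W/m².
Daily total = Q̄ × 51.00 h × 3600 s/h = 684.79 × 51.00 × 3600 / 10⁶ = 125.7 MJ/m².

126 MJ/m²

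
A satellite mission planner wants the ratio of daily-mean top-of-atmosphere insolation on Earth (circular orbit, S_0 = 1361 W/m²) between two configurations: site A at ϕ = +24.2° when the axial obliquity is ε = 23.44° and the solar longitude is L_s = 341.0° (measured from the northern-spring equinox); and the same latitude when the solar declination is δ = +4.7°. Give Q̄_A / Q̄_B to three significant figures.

— Configuration A (ϕ=+24.2°):
Solar declination: sin δ = sin ε · sin L_s = sin 23.44° × sin 341.0° = -0.12951, so δ = -7.441°.
cos h₀ = −tan(+24.2°) tan(-7.441°) = 0.0587, h₀ = 1.5121 rad.
Bracket: h₀ sin ϕ sin δ + cos ϕ cos δ sin h₀ = 1.5121×0.40992×-0.12951 + 0.91212×0.99158×0.99828 = -0.080275 + 0.902884 = 0.822609.
Q̄ = (S_0/π) × [bracket] = (1361/π) × 0.822609 = 356.37 W/m².
— Configuration B (ϕ=+24.2°):
cos h₀ = −tan(+24.2°) tan(+4.700°) = -0.0369, h₀ = 1.6078 rad.
Bracket: h₀ sin ϕ sin δ + cos ϕ cos δ sin h₀ = 1.6078×0.40992×0.08194 + 0.91212×0.99664×0.99932 = 0.054004 + 0.908437 = 0.962441.
Q̄ = (S_0/π) × [bracket] = (1361/π) × 0.962441 = 416.95 W/m².
Ratio Q̄_A / Q̄_B = 356.37 / 416.95 = 0.8547.

Q̄_A / Q̄_B ≈ 0.855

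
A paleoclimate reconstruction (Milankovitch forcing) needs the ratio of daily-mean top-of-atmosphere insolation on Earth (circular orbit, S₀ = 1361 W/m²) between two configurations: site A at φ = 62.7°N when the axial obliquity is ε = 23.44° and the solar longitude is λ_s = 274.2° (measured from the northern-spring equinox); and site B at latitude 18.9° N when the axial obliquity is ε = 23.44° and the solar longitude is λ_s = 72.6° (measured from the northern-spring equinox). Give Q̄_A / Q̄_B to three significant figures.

Q̄_A / Q̄_B ≈ 0.0244

— Configuration A (φ=+62.7°):
Solar declination: sin δ = sin ε · sin λ_s = sin 23.44° × sin 274.2° = -0.39672, so δ = -23.373°.
cos H₀ = −tan(+62.7°) tan(-23.373°) = 0.8373, H₀ = 0.5784 rad.
Bracket: H₀ sin φ sin δ + cos φ cos δ sin H₀ = 0.5784×0.88862×-0.39672 + 0.45865×0.91794×0.54668 = -0.203905 + 0.230159 = 0.026254.
Q̄ = (S₀/π) × [bracket] = (1361/π) × 0.026254 = 11.374 W/m².
— Configuration B (φ=+18.9°):
Solar declination: sin δ = sin ε · sin λ_s = sin 23.44° × sin 72.6° = 0.37959, so δ = +22.308°.
cos H₀ = −tan(+18.9°) tan(+22.308°) = -0.1405, H₀ = 1.7117 rad.
Bracket: H₀ sin φ sin δ + cos φ cos δ sin H₀ = 1.7117×0.32392×0.37959 + 0.94609×0.92516×0.99008 = 0.210465 + 0.866602 = 1.077067.
Q̄ = (S₀/π) × [bracket] = (1361/π) × 1.077067 = 466.61 W/m².
Ratio Q̄_A / Q̄_B = 11.374 / 466.61 = 0.02438.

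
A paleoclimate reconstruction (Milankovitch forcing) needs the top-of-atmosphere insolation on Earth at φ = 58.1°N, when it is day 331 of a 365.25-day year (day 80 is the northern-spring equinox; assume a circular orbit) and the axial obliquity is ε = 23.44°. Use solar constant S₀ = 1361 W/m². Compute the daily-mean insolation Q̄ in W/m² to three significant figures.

Q̄ ≈ 45.3 W/m²

Solar longitude: λ_s = 360° × (331 − 80)/365.25 = 247.392°.
sin δ = sin 23.44° × sin 247.392° = -0.36722, so δ = -21.544°.
cos H₀ = −tan(+58.1°) tan(-21.544°) = 0.6343, H₀ = 0.8837 rad.
Bracket: H₀ sin φ sin δ + cos φ cos δ sin H₀ = 0.8837×0.84897×-0.36722 + 0.52844×0.93013×0.77310 = -0.275501 + 0.379992 = 0.104491.
Q̄ = (S₀/π) × [bracket] = (1361/π) × 0.104491 = 45.27 W/m².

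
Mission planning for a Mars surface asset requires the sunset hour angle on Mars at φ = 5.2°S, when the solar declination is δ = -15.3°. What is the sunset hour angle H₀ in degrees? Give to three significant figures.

H₀ = 91.4°

cos H₀ = −tan φ · tan δ = −tan(-5.2°) × tan(-15.300°) = -0.0249, so H₀ = 1.5957 rad = 91.43°.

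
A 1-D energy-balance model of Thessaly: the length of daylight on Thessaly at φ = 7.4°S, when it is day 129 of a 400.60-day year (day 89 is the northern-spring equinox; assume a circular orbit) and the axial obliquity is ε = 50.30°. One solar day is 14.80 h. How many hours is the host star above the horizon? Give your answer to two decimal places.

Solar longitude: λ_s = 360° × (129 − 89)/400.60 = 35.946°.
sin δ = sin 50.30° × sin 35.946° = 0.45166, so δ = +26.850°.
cos H₀ = −tan φ · tan δ = −tan(-7.4°) × tan(+26.850°) = 0.0657, so H₀ = 1.5050 rad = 86.23°.
Daylight = 2H₀/(2π) × 14.80 h = (1.5050/π) × 14.80 = 7.09 h.

7.09 h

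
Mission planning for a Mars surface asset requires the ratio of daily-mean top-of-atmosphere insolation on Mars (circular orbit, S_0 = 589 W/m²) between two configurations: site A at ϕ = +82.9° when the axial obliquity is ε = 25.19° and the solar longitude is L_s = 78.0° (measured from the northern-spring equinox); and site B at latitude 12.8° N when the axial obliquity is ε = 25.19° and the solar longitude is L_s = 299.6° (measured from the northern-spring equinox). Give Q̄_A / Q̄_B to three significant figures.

— Configuration A (ϕ=+82.9°):
Solar declination: sin δ = sin ε · sin L_s = sin 25.19° × sin 78.0° = 0.41632, so δ = +24.603°.
cos h₀ = −tan(+82.9°) tan(+24.603°) = -3.6761 ≤ −1 ⇒ polar day, h₀ = π.
Bracket: h₀ sin ϕ sin δ + cos ϕ cos δ sin h₀ = 3.1416×0.99233×0.41632 + 0.12360×0.90922×0.00000 = 1.297879 + 0.000000 = 1.297879.
Q̄ = (S_0/π) × [bracket] = (589/π) × 1.297879 = 243.33 W/m².
— Configuration B (ϕ=+12.8°):
Solar declination: sin δ = sin ε · sin L_s = sin 25.19° × sin 299.6° = -0.37008, so δ = -21.720°.
cos h₀ = −tan(+12.8°) tan(-21.720°) = 0.0905, h₀ = 1.4802 rad.
Bracket: h₀ sin ϕ sin δ + cos ϕ cos δ sin h₀ = 1.4802×0.22155×-0.37008 + 0.97515×0.92900×0.99590 = -0.121363 + 0.902200 = 0.780837.
Q̄ = (S_0/π) × [bracket] = (589/π) × 0.780837 = 146.39 W/m².
Ratio Q̄_A / Q̄_B = 243.33 / 146.39 = 1.662.

Q̄_A / Q̄_B ≈ 1.66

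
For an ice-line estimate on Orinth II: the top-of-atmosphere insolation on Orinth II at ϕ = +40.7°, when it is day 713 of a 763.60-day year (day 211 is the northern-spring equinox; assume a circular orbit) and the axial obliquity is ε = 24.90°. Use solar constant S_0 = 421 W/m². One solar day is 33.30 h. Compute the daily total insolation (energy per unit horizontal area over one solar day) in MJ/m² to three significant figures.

Solar longitude: L_s = 360° × (713 − 211)/763.60 = 236.668°.
sin δ = sin 24.90° × sin 236.668° = -0.35178, so δ = -20.596°.
cos h₀ = −tan(+40.7°) tan(-20.596°) = 0.3232, h₀ = 1.2416 rad.
Bracket: h₀ sin ϕ sin δ + cos ϕ cos δ sin h₀ = 1.2416×0.65210×-0.35178 + 0.75813×0.93608×0.94632 = -0.284818 + 0.671575 = 0.386757.
Q̄ = (S_0/π) × [bracket] = (421/π) × 0.386757 = 51.829 W/m².
Daily total = Q̄ × 33.30 h × 3600 s/h = 51.829 × 33.30 × 3600 / 10⁶ = 6.213 MJ/m².

6.21 MJ/m²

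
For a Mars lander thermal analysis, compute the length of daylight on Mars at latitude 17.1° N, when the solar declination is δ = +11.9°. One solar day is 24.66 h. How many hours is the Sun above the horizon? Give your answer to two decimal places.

12.84 h

cos h₀ = −tan ϕ · tan δ = −tan(+17.1°) × tan(+11.900°) = -0.0648, so h₀ = 1.6357 rad = 93.72°.
Daylight = 2h₀/(2π) × 24.66 h = (1.6357/π) × 24.66 = 12.84 h.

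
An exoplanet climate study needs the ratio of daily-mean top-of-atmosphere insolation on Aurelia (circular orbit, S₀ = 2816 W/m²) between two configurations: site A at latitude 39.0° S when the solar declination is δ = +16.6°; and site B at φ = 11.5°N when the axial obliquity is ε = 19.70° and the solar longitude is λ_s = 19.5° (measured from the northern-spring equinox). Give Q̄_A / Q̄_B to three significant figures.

— Configuration A (φ=-39.0°):
cos H₀ = −tan(-39.0°) tan(+16.600°) = 0.2414, H₀ = 1.3270 rad.
Bracket: H₀ sin φ sin δ + cos φ cos δ sin H₀ = 1.3270×-0.62932×0.28569 + 0.77715×0.95832×0.97042 = -0.238582 + 0.722728 = 0.484146.
Q̄ = (S₀/π) × [bracket] = (2816/π) × 0.484146 = 433.97 W/m².
— Configuration B (φ=+11.5°):
Solar declination: sin δ = sin ε · sin λ_s = sin 19.70° × sin 19.5° = 0.11252, so δ = +6.461°.
cos H₀ = −tan(+11.5°) tan(+6.461°) = -0.0230, H₀ = 1.5938 rad.
Bracket: H₀ sin φ sin δ + cos φ cos δ sin H₀ = 1.5938×0.19937×0.11252 + 0.97992×0.99365×0.99973 = 0.035754 + 0.973435 = 1.009189.
Q̄ = (S₀/π) × [bracket] = (2816/π) × 1.009189 = 904.60 W/m².
Ratio Q̄_A / Q̄_B = 433.97 / 904.60 = 0.4797.

Q̄_A / Q̄_B ≈ 0.480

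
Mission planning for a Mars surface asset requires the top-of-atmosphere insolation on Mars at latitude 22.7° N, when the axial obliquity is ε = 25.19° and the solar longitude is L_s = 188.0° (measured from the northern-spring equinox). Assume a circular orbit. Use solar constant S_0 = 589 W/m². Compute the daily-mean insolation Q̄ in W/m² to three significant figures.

Solar declination: sin δ = sin ε · sin L_s = sin 25.19° × sin 188.0° = -0.05924, so δ = -3.396°.
cos h₀ = −tan(+22.7°) tan(-3.396°) = 0.0248, h₀ = 1.5460 rad.
Bracket: h₀ sin ϕ sin δ + cos ϕ cos δ sin h₀ = 1.5460×0.38591×-0.05924 + 0.92254×0.99824×0.99969 = -0.035344 + 0.920631 = 0.885287.
Q̄ = (S_0/π) × [bracket] = (589/π) × 0.885287 = 166.0 W/m².

Q̄ ≈ 166 W/m²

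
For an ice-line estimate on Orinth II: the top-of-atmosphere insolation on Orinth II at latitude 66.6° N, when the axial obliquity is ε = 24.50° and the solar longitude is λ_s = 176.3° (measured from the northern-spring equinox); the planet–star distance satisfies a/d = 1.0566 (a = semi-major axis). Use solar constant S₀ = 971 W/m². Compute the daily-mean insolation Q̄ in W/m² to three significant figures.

Q̄ ≈ 151 W/m²

Solar declination: sin δ = sin ε · sin λ_s = sin 24.50° × sin 176.3° = 0.02676, so δ = +1.533°.
cos H₀ = −tan(+66.6°) tan(+1.533°) = -0.0619, H₀ = 1.6327 rad.
Bracket: H₀ sin φ sin δ + cos φ cos δ sin H₀ = 1.6327×0.91775×0.02676 + 0.39715×0.99964×0.99808 = 0.040097 + 0.396245 = 0.436342.
Inverse-square distance factor (a/d)² = 1.0566² = 1.116404.
Q̄ = (S₀/π) × 1.116404 × [bracket] = (971/π) × 1.116404 × 0.436342 = 150.6 W/m².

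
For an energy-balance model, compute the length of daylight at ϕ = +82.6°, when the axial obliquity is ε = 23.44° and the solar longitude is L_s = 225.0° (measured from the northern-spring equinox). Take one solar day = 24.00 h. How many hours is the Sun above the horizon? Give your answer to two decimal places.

Solar declination: sin δ = sin ε · sin L_s = sin 23.44° × sin 225.0° = -0.28128, so δ = -16.337°.
cos h₀ = −tan ϕ · tan δ = 2.2568 ≥ 1, so the Sun never rises (polar night) and h₀ = 0.
Daylight = 2h₀/(2π) × 24.00 h = (0.0000/π) × 24.00 = 0.00 h.

0.00 h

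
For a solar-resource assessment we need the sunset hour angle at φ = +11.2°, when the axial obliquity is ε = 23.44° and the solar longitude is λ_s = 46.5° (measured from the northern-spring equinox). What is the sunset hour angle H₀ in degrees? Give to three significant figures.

H₀ = 93.4°

Solar declination: sin δ = sin ε · sin λ_s = sin 23.44° × sin 46.5° = 0.28855, so δ = +16.771°.
cos H₀ = −tan φ · tan δ = −tan(+11.2°) × tan(+16.771°) = -0.0597, so H₀ = 1.6305 rad = 93.42°.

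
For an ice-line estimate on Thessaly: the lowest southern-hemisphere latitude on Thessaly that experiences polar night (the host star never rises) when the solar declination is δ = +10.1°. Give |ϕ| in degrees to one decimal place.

Polar night requires cos h₀ = −tan ϕ tan δ ≥ 1, i.e. tan ϕ tan δ ≤ −1.
The boundary is |tan ϕ| · |tan δ| = 1, so |ϕ| = 90° − |δ| = 90° − 10.1° = 79.9° in the southern hemisphere.

|ϕ| = 79.9°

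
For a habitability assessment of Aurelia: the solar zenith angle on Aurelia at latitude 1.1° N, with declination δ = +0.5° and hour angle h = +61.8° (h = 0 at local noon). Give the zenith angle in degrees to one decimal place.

cos θ_z = sin φ sin δ + cos φ cos δ cos h = 0.000168 + 0.472446 = 0.472614.
θ_z = arccos(0.472614) = 61.8°.

θ_z = 61.8°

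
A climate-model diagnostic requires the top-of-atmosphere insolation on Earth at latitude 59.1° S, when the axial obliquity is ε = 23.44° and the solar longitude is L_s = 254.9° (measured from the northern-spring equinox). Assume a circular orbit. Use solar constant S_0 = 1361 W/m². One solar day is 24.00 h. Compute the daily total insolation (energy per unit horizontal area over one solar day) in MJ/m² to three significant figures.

Solar declination: sin δ = sin ε · sin L_s = sin 23.44° × sin 254.9° = -0.38405, so δ = -22.585°.
cos h₀ = −tan(-59.1°) tan(-22.585°) = -0.6950, h₀ = 2.3392 rad.
Bracket: h₀ sin ϕ sin δ + cos ϕ cos δ sin h₀ = 2.3392×-0.85806×-0.38405 + 0.51354×0.92331×0.71900 = 0.770855 + 0.340919 = 1.111774.
Q̄ = (S_0/π) × [bracket] = (1361/π) × 1.111774 = 481.64 W/m².
Daily total = Q̄ × 24.00 h × 3600 s/h = 481.64 × 24.00 × 3600 / 10⁶ = 41.61 MJ/m².

41.6 MJ/m²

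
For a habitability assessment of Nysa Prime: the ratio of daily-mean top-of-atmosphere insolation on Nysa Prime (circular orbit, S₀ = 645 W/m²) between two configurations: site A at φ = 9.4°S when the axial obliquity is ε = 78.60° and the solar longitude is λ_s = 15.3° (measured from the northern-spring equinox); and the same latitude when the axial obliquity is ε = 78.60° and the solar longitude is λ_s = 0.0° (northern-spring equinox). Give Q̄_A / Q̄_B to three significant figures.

Q̄_A / Q̄_B ≈ 0.900

— Configuration A (φ=-9.4°):
Solar declination: sin δ = sin ε · sin λ_s = sin 78.60° × sin 15.3° = 0.25867, so δ = +14.991°.
cos H₀ = −tan(-9.4°) tan(+14.991°) = 0.0443, H₀ = 1.5265 rad.
Bracket: H₀ sin φ sin δ + cos φ cos δ sin H₀ = 1.5265×-0.16333×0.25867 + 0.98657×0.96597×0.99902 = -0.064492 + 0.952063 = 0.887571.
Q̄ = (S₀/π) × [bracket] = (645/π) × 0.887571 = 182.23 W/m².
— Configuration B (φ=-9.4°):
Solar declination: sin δ = sin ε · sin λ_s = sin 78.60° × sin 0.0° = 0.00000, so δ = +0.000°.
cos H₀ = −tan(-9.4°) tan(+0.000°) = 0.0000, H₀ = 1.5708 rad.
Bracket: H₀ sin φ sin δ + cos φ cos δ sin H₀ = 1.5708×-0.16333×0.00000 + 0.98657×1.00000×1.00000 = -0.000000 + 0.986570 = 0.986570.
Q̄ = (S₀/π) × [bracket] = (645/π) × 0.986570 = 202.55 W/m².
Ratio Q̄_A / Q̄_B = 182.23 / 202.55 = 0.8997.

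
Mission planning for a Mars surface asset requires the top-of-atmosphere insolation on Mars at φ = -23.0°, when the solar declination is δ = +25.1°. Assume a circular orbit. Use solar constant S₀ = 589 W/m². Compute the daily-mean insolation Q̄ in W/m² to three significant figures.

Q̄ ≈ 111 W/m²

cos H₀ = −tan(-23.0°) tan(+25.100°) = 0.1988, H₀ = 1.3706 rad.
Bracket: H₀ sin φ sin δ + cos φ cos δ sin H₀ = 1.3706×-0.39073×0.42420 + 0.92050×0.90557×0.98003 = -0.227174 + 0.816931 = 0.589757.
Q̄ = (S₀/π) × [bracket] = (589/π) × 0.589757 = 110.6 W/m².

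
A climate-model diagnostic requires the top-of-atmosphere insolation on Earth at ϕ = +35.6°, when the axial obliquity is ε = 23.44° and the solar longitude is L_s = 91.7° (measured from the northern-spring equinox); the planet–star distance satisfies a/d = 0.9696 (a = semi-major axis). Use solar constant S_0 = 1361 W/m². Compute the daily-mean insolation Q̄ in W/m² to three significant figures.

Solar declination: sin δ = sin ε · sin L_s = sin 23.44° × sin 91.7° = 0.39761, so δ = +23.429°.
cos h₀ = −tan(+35.6°) tan(+23.429°) = -0.3102, h₀ = 1.8862 rad.
Bracket: h₀ sin ϕ sin δ + cos ϕ cos δ sin h₀ = 1.8862×0.58212×0.39761 + 0.81310×0.91755×0.95066 = 0.436574 + 0.709249 = 1.145823.
Inverse-square distance factor (a/d)² = 0.9696² = 0.940124.
Q̄ = (S_0/π) × 0.940124 × [bracket] = (1361/π) × 0.940124 × 1.145823 = 466.7 W/m².

Q̄ ≈ 467 W/m²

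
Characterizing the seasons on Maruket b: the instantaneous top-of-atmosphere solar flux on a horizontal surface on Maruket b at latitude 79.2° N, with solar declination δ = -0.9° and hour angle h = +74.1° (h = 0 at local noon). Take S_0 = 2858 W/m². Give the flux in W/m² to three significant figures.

103 W/m²

cos θ_z = sin ϕ sin δ + cos ϕ cos δ cos h = -0.015429 + 0.051329 = 0.035900.
Flux = S_0 · cos θ_z = 2858 × 0.035900 = 102.6 W/m².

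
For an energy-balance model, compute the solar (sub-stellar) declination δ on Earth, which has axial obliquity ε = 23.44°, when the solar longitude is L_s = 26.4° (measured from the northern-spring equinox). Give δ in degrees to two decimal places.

sin δ = sin ε · sin L_s = sin 23.44° × sin 26.4° = 0.176871.
δ = arcsin(0.176871) = +10.19°.

δ = +10.19°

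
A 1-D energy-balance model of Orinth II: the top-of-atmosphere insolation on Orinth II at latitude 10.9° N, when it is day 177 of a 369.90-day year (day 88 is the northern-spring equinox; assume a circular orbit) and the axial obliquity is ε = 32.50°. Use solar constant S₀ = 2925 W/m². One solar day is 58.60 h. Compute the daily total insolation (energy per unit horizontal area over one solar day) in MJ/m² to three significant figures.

195 MJ/m²

Solar longitude: λ_s = 360° × (177 − 88)/369.90 = 86.618°.
sin δ = sin 32.50° × sin 86.618° = 0.53636, so δ = +32.436°.
cos H₀ = −tan(+10.9°) tan(+32.436°) = -0.1224, H₀ = 1.6935 rad.
Bracket: H₀ sin φ sin δ + cos φ cos δ sin H₀ = 1.6935×0.18910×0.53636 + 0.98196×0.84399×0.99248 = 0.171764 + 0.822532 = 0.994296.
Q̄ = (S₀/π) × [bracket] = (2925/π) × 0.994296 = 925.75 W/m².
Daily total = Q̄ × 58.60 h × 3600 s/h = 925.75 × 58.60 × 3600 / 10⁶ = 195.3 MJ/m².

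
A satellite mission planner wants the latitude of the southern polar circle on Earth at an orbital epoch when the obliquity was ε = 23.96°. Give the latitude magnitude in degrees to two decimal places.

The polar circle is the lowest latitude that experiences at least one full rotation of continuous darkness at the northern-summer solstice; it lies at |ϕ| = 90° − ε = 90° − 23.96° = 66.04°.

66.04°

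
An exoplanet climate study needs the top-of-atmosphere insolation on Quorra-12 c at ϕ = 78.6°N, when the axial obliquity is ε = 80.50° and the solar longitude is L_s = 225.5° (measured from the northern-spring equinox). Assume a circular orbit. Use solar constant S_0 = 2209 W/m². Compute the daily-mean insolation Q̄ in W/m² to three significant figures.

Solar declination: sin δ = sin ε · sin L_s = sin 80.50° × sin 225.5° = -0.70347, so δ = -44.706°.
cos h₀ = −tan(+78.6°) tan(-44.706°) = 4.9088 ≥ 1 ⇒ polar night, h₀ = 0 and Q̄ = 0.

Q̄ ≈ 0.00 W/m²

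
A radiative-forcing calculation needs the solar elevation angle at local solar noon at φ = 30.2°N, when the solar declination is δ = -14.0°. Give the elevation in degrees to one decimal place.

At local noon the hour angle is zero, so the zenith angle equals |φ − δ| = |+30.2° − (-14.000°)| = 44.200°.
Elevation = 90° − 44.200° = 45.8°.

45.8°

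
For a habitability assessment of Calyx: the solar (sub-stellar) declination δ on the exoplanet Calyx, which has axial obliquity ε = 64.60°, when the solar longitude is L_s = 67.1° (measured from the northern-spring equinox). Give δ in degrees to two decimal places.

δ = +56.32°

sin δ = sin ε · sin L_s = sin 64.60° × sin 67.1° = 0.832139.
δ = arcsin(0.832139) = +56.32°.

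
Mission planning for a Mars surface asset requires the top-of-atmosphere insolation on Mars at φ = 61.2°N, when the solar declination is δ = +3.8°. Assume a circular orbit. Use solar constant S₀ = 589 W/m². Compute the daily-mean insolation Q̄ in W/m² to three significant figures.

Q̄ ≈ 108 W/m²

cos H₀ = −tan(+61.2°) tan(+3.800°) = -0.1208, H₀ = 1.6919 rad.
Bracket: H₀ sin φ sin δ + cos φ cos δ sin H₀ = 1.6919×0.87631×0.06627 + 0.48175×0.99780×0.99267 = 0.098254 + 0.477167 = 0.575421.
Q̄ = (S₀/π) × [bracket] = (589/π) × 0.575421 = 107.9 W/m².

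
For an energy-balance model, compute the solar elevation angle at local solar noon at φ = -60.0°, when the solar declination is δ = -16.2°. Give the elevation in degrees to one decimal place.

At local noon the hour angle is zero, so the zenith angle equals |φ − δ| = |-60.0° − (-16.200°)| = 43.800°.
Elevation = 90° − 43.800° = 46.2°.

46.2°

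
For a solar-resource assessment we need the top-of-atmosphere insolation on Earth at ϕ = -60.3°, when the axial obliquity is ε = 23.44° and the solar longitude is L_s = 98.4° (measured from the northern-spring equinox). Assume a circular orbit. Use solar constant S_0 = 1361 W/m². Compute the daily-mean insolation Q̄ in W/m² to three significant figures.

Q̄ ≈ 23.5 W/m²

Solar declination: sin δ = sin ε · sin L_s = sin 23.44° × sin 98.4° = 0.39352, so δ = +23.174°.
cos h₀ = −tan(-60.3°) tan(+23.174°) = 0.7505, h₀ = 0.7220 rad.
Bracket: h₀ sin ϕ sin δ + cos ϕ cos δ sin h₀ = 0.7220×-0.86863×0.39352 + 0.49546×0.91932×0.66091 = -0.246796 + 0.301035 = 0.054239.
Q̄ = (S_0/π) × [bracket] = (1361/π) × 0.054239 = 23.50 W/m².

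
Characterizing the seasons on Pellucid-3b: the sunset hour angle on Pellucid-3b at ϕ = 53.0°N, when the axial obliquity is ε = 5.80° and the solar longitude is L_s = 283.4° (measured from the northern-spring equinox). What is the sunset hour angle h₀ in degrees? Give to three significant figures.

Solar declination: sin δ = sin ε · sin L_s = sin 5.80° × sin 283.4° = -0.09831, so δ = -5.642°.
cos h₀ = −tan ϕ · tan δ = −tan(+53.0°) × tan(-5.642°) = 0.1311, so h₀ = 1.4393 rad = 82.47°.

h₀ = 82.5°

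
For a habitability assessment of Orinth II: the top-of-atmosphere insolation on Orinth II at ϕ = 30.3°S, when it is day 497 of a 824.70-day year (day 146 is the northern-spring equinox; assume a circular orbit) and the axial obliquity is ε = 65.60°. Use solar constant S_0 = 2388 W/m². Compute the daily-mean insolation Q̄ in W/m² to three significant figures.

Q̄ ≈ 372 W/m²

Solar longitude: L_s = 360° × (497 − 146)/824.70 = 153.219°.
sin δ = sin 65.60° × sin 153.219° = 0.41033, so δ = +24.226°.
cos h₀ = −tan(-30.3°) tan(+24.226°) = 0.2629, h₀ = 1.3047 rad.
Bracket: h₀ sin ϕ sin δ + cos ϕ cos δ sin h₀ = 1.3047×-0.50453×0.41033 + 0.86340×0.91194×0.96481 = -0.270104 + 0.759661 = 0.489557.
Q̄ = (S_0/π) × [bracket] = (2388/π) × 0.489557 = 372.1 W/m².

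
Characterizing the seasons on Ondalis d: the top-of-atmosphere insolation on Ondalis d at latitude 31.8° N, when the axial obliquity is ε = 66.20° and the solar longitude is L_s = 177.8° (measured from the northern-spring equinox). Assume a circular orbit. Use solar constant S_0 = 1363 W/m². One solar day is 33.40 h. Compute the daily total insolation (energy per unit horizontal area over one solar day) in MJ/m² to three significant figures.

45.8 MJ/m²

Solar declination: sin δ = sin ε · sin L_s = sin 66.20° × sin 177.8° = 0.03512, so δ = +2.013°.
cos h₀ = −tan(+31.8°) tan(+2.013°) = -0.0218, h₀ = 1.5926 rad.
Bracket: h₀ sin ϕ sin δ + cos ϕ cos δ sin h₀ = 1.5926×0.52696×0.03512 + 0.84989×0.99938×0.99976 = 0.029474 + 0.849159 = 0.878633.
Q̄ = (S_0/π) × [bracket] = (1363/π) × 0.878633 = 381.20 W/m².
Daily total = Q̄ × 33.40 h × 3600 s/h = 381.20 × 33.40 × 3600 / 10⁶ = 45.84 MJ/m².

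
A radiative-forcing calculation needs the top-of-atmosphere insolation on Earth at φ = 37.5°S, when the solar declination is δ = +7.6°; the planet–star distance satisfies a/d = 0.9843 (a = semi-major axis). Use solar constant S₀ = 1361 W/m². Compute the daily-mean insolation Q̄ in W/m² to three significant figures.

Q̄ ≈ 279 W/m²

cos H₀ = −tan(-37.5°) tan(+7.600°) = 0.1024, H₀ = 1.4682 rad.
Bracket: H₀ sin φ sin δ + cos φ cos δ sin H₀ = 1.4682×-0.60876×0.13226 + 0.79335×0.99122×0.99475 = -0.118212 + 0.782256 = 0.664044.
Inverse-square distance factor (a/d)² = 0.9843² = 0.968846.
Q̄ = (S₀/π) × 0.968846 × [bracket] = (1361/π) × 0.968846 × 0.664044 = 278.7 W/m².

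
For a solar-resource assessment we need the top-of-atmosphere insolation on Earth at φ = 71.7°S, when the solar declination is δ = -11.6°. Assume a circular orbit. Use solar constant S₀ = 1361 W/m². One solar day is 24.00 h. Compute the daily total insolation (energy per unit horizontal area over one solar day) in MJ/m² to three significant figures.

cos H₀ = −tan(-71.7°) tan(-11.600°) = -0.6207, H₀ = 2.2404 rad.
Bracket: H₀ sin φ sin δ + cos φ cos δ sin H₀ = 2.2404×-0.94943×-0.20108 + 0.31399×0.97958×0.78406 = 0.427718 + 0.241160 = 0.668878.
Q̄ = (S₀/π) × [bracket] = (1361/π) × 0.668878 = 289.77 W/m².
Daily total = Q̄ × 24.00 h × 3600 s/h = 289.77 × 24.00 × 3600 / 10⁶ = 25.04 MJ/m².

25.0 MJ/m²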